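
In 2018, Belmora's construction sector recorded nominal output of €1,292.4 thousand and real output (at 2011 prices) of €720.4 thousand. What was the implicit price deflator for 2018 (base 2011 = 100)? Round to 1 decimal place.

179.4

implicit price deflator = (Nominal / Real) × 100 = 1292.4 / 720.4 × 100 = 179.40.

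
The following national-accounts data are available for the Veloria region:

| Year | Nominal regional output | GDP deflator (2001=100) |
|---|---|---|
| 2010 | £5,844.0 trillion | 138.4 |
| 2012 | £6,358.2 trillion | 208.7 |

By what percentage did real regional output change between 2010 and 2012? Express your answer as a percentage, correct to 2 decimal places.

Deflate each year: 2010 → 5844.0/1.384 = 4222.54; 2012 → 6358.2/2.087 = 3046.57.
So real regional output changed by 3046.57/4222.54 − 1 = -0.2785, i.e. -27.85%.

-27.85%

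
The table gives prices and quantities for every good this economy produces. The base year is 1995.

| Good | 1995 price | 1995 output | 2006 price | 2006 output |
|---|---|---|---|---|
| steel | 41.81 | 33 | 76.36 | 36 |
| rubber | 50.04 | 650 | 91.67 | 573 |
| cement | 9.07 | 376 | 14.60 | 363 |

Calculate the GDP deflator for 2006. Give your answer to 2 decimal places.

180.98

Nominal GDP 2006 = 76.36·36 + 91.67·573 + 14.60·363 = 60575.67.
Real GDP 2006 (at 1995 prices) = 41.81·36 + 50.04·573 + 9.07·363 = 33470.49.
Deflator = Nominal/Real × 100 = 60575.67/33470.49 × 100 = 180.982.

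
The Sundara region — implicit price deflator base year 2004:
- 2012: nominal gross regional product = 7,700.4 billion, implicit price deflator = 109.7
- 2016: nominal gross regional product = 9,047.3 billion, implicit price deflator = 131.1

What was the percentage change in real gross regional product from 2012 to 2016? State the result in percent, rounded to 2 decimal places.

-1.69%

Deflate each year: 2012 → 7700.4/1.097 = 7019.51; 2016 → 9047.3/1.311 = 6901.07.
So real gross regional product changed by 6901.07/7019.51 − 1 = -0.0169, i.e. -1.69%.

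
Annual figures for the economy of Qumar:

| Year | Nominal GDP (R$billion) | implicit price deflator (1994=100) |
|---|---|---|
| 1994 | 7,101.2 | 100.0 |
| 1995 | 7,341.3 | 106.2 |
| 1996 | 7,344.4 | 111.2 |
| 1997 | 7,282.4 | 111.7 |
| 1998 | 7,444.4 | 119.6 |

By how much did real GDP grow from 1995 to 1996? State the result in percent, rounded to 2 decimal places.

Real GDP 1995 = 7341.3/1.062 = 6912.71.
Real GDP 1996 = 7344.4/1.112 = 6604.68.
Change = 6604.68/6912.71 − 1 = -0.0446.

-4.46%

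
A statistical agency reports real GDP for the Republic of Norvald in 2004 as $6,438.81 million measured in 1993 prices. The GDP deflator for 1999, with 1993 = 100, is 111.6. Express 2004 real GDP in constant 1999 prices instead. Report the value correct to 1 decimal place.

$7,185.7 million

Real GDP in 1999 prices = Real GDP in 1993 prices × (P_1999/P_1993) = 6438.81 × 1.116 = 7185.71.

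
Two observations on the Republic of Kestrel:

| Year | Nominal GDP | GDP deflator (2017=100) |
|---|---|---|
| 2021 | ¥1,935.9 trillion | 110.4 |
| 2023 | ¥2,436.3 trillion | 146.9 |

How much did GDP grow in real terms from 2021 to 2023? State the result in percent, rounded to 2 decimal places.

Deflate each year: 2021 → 1935.9/1.104 = 1753.53; 2023 → 2436.3/1.469 = 1658.48.
So real GDP changed by 1658.48/1753.53 − 1 = -0.0542, i.e. -5.42%.

-5.42%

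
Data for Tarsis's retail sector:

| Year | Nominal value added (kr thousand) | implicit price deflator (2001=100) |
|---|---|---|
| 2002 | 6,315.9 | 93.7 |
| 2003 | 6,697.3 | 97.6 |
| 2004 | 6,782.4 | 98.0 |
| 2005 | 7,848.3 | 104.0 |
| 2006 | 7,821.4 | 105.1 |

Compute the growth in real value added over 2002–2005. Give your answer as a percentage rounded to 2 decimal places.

Real value added 2002 = 6315.9/0.937 = 6740.55.
Real value added 2005 = 7848.3/1.040 = 7546.44.
Change = 7546.44/6740.55 − 1 = 0.1196.

11.96%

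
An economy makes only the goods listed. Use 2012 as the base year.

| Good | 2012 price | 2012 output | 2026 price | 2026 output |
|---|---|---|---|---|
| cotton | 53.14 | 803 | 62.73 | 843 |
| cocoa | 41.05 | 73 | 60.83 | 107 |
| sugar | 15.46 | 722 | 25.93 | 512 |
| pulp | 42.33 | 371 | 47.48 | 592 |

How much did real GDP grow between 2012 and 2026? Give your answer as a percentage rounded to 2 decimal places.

13.28%

Real GDP 2012 = Nominal GDP 2012 = 53.14·803 + 41.05·73 + 15.46·722 + 42.33·371 = 72534.62.
Real GDP 2026 (at 2012 prices) = 53.14·843 + 41.05·107 + 15.46·512 + 42.33·592 = 82164.25.
Real growth = 82164.25/72534.62 − 1 = 0.1328.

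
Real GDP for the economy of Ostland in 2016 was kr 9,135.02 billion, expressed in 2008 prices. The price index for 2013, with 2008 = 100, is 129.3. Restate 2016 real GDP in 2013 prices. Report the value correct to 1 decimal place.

Real GDP in 2013 prices = Real GDP in 2008 prices × (P_2013/P_2008) = 9135.02 × 1.293 = 11811.58.

kr 11,811.6 billion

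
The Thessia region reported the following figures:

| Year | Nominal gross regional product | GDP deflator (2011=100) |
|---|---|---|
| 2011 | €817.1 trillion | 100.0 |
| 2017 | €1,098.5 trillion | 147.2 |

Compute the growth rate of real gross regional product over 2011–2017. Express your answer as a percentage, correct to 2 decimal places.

-8.67%

Deflate each year: 2011 → 817.1/1.000 = 817.10; 2017 → 1098.5/1.472 = 746.26.
So real gross regional product changed by 746.26/817.10 − 1 = -0.0867, i.e. -8.67%.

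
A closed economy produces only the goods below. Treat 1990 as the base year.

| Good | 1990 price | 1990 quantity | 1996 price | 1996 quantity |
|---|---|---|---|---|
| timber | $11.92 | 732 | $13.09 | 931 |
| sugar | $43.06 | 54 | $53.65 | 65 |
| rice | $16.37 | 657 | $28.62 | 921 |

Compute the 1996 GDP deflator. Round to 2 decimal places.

145.08

Nominal GDP 1996 = 13.09·931 + 53.65·65 + 28.62·921 = 42033.06.
Real GDP 1996 (at 1990 prices) = 11.92·931 + 43.06·65 + 16.37·921 = 28973.19.
Deflator = Nominal/Real × 100 = 42033.06/28973.19 × 100 = 145.076.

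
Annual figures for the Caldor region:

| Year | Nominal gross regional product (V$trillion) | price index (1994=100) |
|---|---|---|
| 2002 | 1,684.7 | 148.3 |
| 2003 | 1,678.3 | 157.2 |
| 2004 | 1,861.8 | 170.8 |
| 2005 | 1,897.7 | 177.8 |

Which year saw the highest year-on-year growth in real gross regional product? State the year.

2004

2003: real = 1678.3/1.572 = 1067.62; growth vs 2002 (1136.01) = -6.02%.
2004: real = 1861.8/1.708 = 1090.05; growth vs 2003 (1067.62) = 2.10%.
2005: real = 1897.7/1.778 = 1067.32; growth vs 2004 (1090.05) = -2.09%.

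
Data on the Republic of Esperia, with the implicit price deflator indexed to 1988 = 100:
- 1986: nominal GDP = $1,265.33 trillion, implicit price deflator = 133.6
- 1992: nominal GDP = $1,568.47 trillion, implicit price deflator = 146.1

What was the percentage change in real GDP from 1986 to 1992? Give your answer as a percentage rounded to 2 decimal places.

13.35%

Real GDP 1986 = 1265.33 / 1.336 = 947.10.
Real GDP 1992 = 1568.47 / 1.461 = 1073.56.
Real growth = 1073.56 / 947.10 − 1 = 0.1335.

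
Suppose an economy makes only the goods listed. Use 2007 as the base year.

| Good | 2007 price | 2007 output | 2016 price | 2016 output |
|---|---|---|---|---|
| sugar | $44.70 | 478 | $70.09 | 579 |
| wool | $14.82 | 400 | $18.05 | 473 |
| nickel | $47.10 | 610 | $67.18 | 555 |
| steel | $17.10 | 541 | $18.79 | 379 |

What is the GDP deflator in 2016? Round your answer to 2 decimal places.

142.76

Nominal GDP 2016 = 70.09·579 + 18.05·473 + 67.18·555 + 18.79·379 = 93526.07.
Real GDP 2016 (at 2007 prices) = 44.70·579 + 14.82·473 + 47.10·555 + 17.10·379 = 65512.56.
Deflator = Nominal/Real × 100 = 93526.07/65512.56 × 100 = 142.761.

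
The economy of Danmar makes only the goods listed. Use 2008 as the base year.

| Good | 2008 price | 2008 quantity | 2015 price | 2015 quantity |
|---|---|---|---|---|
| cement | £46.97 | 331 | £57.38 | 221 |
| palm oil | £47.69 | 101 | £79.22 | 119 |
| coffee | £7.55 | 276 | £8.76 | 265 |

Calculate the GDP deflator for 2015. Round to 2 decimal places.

Nominal GDP 2015 = 57.38·221 + 79.22·119 + 8.76·265 = 24429.56.
Real GDP 2015 (at 2008 prices) = 46.97·221 + 47.69·119 + 7.55·265 = 18056.23.
Deflator = Nominal/Real × 100 = 24429.56/18056.23 × 100 = 135.297.

135.30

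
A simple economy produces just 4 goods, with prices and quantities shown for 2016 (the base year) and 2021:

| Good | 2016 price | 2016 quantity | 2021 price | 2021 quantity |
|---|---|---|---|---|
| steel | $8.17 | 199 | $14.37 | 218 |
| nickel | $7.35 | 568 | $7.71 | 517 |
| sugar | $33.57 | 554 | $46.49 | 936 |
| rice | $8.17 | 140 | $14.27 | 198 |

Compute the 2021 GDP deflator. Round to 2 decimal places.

138.42

Nominal GDP 2021 = 14.37·218 + 7.71·517 + 46.49·936 + 14.27·198 = 53458.83.
Real GDP 2021 (at 2016 prices) = 8.17·218 + 7.35·517 + 33.57·936 + 8.17·198 = 38620.19.
Deflator = Nominal/Real × 100 = 53458.83/38620.19 × 100 = 138.422.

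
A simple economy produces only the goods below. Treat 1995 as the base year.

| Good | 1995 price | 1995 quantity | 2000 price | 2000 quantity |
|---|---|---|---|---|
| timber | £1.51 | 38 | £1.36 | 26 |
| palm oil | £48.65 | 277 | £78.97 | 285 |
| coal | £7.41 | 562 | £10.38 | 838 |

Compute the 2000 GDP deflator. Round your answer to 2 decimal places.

Nominal GDP 2000 = 1.36·26 + 78.97·285 + 10.38·838 = 31240.25.
Real GDP 2000 (at 1995 prices) = 1.51·26 + 48.65·285 + 7.41·838 = 20114.09.
Deflator = Nominal/Real × 100 = 31240.25/20114.09 × 100 = 155.315.

155.32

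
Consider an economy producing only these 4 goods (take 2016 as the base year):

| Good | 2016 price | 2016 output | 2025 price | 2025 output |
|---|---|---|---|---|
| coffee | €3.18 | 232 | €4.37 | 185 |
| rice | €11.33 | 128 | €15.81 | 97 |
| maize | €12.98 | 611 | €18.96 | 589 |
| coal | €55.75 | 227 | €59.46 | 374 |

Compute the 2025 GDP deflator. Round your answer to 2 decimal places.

Nominal GDP 2025 = 4.37·185 + 15.81·97 + 18.96·589 + 59.46·374 = 35747.50.
Real GDP 2025 (at 2016 prices) = 3.18·185 + 11.33·97 + 12.98·589 + 55.75·374 = 30183.03.
Deflator = Nominal/Real × 100 = 35747.50/30183.03 × 100 = 118.436.

118.44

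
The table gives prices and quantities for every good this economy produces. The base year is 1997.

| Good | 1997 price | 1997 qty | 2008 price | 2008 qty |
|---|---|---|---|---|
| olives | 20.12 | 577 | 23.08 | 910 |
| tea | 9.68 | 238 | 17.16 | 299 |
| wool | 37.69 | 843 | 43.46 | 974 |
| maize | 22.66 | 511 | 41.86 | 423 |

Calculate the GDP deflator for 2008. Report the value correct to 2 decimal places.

127.66

Nominal GDP 2008 = 23.08·910 + 17.16·299 + 43.46·974 + 41.86·423 = 86170.46.
Real GDP 2008 (at 1997 prices) = 20.12·910 + 9.68·299 + 37.69·974 + 22.66·423 = 67498.76.
Deflator = Nominal/Real × 100 = 86170.46/67498.76 × 100 = 127.662.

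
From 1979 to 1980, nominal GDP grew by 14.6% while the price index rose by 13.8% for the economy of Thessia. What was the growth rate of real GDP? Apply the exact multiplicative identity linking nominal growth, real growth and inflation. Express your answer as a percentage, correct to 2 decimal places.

0.70%

(1 + g_nom) = (1 + g_real)(1 + π), so g_real = 1.1460 / 1.1380 − 1 = 0.00703.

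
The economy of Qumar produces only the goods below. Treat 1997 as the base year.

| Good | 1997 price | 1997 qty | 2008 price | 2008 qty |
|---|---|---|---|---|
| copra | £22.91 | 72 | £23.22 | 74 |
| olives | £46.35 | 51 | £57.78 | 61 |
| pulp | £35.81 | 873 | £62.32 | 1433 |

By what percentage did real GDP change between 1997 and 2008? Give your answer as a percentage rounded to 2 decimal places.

58.29%

Real GDP 1997 = Nominal GDP 1997 = 22.91·72 + 46.35·51 + 35.81·873 = 35275.50.
Real GDP 2008 (at 1997 prices) = 22.91·74 + 46.35·61 + 35.81·1433 = 55838.42.
Real growth = 55838.42/35275.50 − 1 = 0.5829.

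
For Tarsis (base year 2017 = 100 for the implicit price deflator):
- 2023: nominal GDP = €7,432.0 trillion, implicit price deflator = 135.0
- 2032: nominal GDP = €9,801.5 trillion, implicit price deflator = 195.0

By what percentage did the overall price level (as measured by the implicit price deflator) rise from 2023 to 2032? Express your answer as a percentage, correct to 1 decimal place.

Price-level change = 195.0 / 135.0 − 1 = 0.4444.

44.4%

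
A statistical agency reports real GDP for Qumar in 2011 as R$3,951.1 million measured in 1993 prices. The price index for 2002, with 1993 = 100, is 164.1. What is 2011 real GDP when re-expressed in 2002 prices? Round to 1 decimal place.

R$6,483.8 million

Real GDP in 2002 prices = Real GDP in 1993 prices × (P_2002/P_1993) = 3951.1 × 1.641 = 6483.76.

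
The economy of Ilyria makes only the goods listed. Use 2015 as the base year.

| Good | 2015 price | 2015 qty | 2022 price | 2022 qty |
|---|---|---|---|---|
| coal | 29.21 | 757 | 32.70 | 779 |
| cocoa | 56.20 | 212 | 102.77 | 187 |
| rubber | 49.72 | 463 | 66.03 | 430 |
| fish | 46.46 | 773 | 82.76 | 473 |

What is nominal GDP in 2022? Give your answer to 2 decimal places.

Nominal GDP 2022 = Σ (p_2022 × q_2022) = 32.70·779 + 102.77·187 + 66.03·430 + 82.76·473 = 112229.67.

112229.67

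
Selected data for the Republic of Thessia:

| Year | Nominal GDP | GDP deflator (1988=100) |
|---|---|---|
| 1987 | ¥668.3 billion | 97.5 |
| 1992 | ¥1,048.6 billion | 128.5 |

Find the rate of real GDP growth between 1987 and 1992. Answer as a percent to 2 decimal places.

Deflate each year: 1987 → 668.3/0.975 = 685.44; 1992 → 1048.6/1.285 = 816.03.
So real GDP changed by 816.03/685.44 − 1 = 0.1905, i.e. 19.05%.

19.05%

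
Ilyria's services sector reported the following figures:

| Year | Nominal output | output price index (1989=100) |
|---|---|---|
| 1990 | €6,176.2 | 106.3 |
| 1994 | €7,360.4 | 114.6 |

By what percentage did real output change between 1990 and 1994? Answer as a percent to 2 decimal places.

Deflate each year: 1990 → 6176.2/1.063 = 5810.16; 1994 → 7360.4/1.146 = 6422.69.
So real output changed by 6422.69/5810.16 − 1 = 0.1054, i.e. 10.54%.

10.54%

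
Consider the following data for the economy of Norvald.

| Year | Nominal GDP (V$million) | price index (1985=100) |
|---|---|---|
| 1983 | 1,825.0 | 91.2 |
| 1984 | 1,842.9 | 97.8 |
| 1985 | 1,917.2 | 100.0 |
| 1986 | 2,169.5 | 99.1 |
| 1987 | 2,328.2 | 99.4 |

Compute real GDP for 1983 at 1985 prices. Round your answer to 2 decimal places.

V$2,001.10 million

Real GDP 1983 = 1825.0 / 0.912 = 2001.10.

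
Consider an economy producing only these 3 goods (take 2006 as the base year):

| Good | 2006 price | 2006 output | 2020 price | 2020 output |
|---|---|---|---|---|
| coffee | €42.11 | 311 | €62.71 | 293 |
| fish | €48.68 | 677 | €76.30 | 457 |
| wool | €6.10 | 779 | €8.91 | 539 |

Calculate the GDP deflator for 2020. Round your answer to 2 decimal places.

Nominal GDP 2020 = 62.71·293 + 76.30·457 + 8.91·539 = 58045.62.
Real GDP 2020 (at 2006 prices) = 42.11·293 + 48.68·457 + 6.10·539 = 37872.89.
Deflator = Nominal/Real × 100 = 58045.62/37872.89 × 100 = 153.264.

153.26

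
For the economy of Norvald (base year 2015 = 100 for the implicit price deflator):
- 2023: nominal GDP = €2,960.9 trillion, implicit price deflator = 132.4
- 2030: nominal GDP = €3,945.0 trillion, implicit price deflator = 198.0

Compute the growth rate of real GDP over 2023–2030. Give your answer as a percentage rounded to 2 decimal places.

-10.91%

Deflate each year: 2023 → 2960.9/1.324 = 2236.33; 2030 → 3945.0/1.980 = 1992.42.
So real GDP changed by 1992.42/2236.33 − 1 = -0.1091, i.e. -10.91%.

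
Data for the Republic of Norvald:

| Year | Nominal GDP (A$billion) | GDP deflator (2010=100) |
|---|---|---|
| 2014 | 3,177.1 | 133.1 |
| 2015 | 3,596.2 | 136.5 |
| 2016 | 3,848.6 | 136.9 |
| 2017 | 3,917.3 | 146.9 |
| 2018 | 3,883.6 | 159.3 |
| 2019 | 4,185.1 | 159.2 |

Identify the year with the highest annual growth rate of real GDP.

2015

2015: real = 3596.2/1.365 = 2634.58; growth vs 2014 (2387.00) = 10.37%.
2016: real = 3848.6/1.369 = 2811.25; growth vs 2015 (2634.58) = 6.71%.
2017: real = 3917.3/1.469 = 2666.64; growth vs 2016 (2811.25) = -5.14%.
2018: real = 3883.6/1.593 = 2437.92; growth vs 2017 (2666.64) = -8.58%.
2019: real = 4185.1/1.592 = 2628.83; growth vs 2018 (2437.92) = 7.83%.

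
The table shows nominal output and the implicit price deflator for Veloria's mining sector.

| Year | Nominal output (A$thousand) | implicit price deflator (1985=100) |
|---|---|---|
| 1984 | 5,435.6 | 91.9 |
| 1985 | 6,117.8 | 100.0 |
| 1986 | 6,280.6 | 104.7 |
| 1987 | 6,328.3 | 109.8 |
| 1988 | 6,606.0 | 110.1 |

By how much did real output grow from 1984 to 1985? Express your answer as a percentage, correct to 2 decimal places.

3.43%

Real output 1984 = 5435.6/0.919 = 5914.69.
Real output 1985 = 6117.8/1.000 = 6117.80.
Change = 6117.80/5914.69 − 1 = 0.0343.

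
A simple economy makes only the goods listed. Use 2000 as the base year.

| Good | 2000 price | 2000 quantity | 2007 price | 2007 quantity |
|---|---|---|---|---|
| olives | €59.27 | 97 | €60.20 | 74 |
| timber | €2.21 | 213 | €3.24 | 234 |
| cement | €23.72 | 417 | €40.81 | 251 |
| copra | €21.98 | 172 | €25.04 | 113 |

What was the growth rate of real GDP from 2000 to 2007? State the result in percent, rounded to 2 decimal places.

-32.93%

Real GDP 2000 = Nominal GDP 2000 = 59.27·97 + 2.21·213 + 23.72·417 + 21.98·172 = 19891.72.
Real GDP 2007 (at 2000 prices) = 59.27·74 + 2.21·234 + 23.72·251 + 21.98·113 = 13340.58.
Real growth = 13340.58/19891.72 − 1 = -0.3293.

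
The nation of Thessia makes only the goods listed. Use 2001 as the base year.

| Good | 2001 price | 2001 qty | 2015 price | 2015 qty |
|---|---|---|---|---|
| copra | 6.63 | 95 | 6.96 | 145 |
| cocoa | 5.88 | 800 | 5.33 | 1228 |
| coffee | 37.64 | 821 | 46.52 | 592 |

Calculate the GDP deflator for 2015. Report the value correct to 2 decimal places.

Nominal GDP 2015 = 6.96·145 + 5.33·1228 + 46.52·592 = 35094.28.
Real GDP 2015 (at 2001 prices) = 6.63·145 + 5.88·1228 + 37.64·592 = 30464.87.
Deflator = Nominal/Real × 100 = 35094.28/30464.87 × 100 = 115.196.

115.20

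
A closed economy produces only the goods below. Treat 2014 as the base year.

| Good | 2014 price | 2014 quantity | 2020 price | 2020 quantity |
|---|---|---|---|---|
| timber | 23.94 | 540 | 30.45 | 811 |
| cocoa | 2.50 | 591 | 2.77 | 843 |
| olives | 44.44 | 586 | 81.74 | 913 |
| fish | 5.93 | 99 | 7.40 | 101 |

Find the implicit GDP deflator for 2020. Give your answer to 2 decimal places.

Nominal GDP 2020 = 30.45·811 + 2.77·843 + 81.74·913 + 7.40·101 = 102406.08.
Real GDP 2020 (at 2014 prices) = 23.94·811 + 2.50·843 + 44.44·913 + 5.93·101 = 62695.49.
Deflator = Nominal/Real × 100 = 102406.08/62695.49 × 100 = 163.339.

163.34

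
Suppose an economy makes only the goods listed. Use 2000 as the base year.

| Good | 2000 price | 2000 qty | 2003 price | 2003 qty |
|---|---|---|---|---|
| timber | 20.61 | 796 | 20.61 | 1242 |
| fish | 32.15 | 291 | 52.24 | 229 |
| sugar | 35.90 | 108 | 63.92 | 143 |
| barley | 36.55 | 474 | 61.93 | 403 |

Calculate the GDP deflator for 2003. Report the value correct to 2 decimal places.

135.66

Nominal GDP 2003 = 20.61·1242 + 52.24·229 + 63.92·143 + 61.93·403 = 71658.93.
Real GDP 2003 (at 2000 prices) = 20.61·1242 + 32.15·229 + 35.90·143 + 36.55·403 = 52823.32.
Deflator = Nominal/Real × 100 = 71658.93/52823.32 × 100 = 135.658.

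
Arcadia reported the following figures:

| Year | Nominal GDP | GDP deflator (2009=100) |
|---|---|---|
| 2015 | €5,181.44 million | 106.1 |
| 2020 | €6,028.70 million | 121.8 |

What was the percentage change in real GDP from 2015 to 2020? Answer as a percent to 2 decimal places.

Deflate each year: 2015 → 5181.44/1.061 = 4883.54; 2020 → 6028.70/1.218 = 4949.67.
So real GDP changed by 4949.67/4883.54 − 1 = 0.0135, i.e. 1.35%.

1.35%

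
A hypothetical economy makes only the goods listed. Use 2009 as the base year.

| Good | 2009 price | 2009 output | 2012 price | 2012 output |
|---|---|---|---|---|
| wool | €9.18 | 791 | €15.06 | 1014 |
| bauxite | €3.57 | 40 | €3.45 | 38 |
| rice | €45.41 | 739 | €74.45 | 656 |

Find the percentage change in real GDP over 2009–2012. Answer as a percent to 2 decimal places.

Real GDP 2009 = Nominal GDP 2009 = 9.18·791 + 3.57·40 + 45.41·739 = 40962.17.
Real GDP 2012 (at 2009 prices) = 9.18·1014 + 3.57·38 + 45.41·656 = 39233.14.
Real growth = 39233.14/40962.17 − 1 = -0.0422.

-4.22%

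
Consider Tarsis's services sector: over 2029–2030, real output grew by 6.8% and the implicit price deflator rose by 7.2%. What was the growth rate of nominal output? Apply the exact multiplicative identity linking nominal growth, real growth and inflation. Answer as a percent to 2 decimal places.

14.49%

(1 + g_nom) = (1 + g_real)(1 + π) = 1.0680 × 1.0720 = 1.14490.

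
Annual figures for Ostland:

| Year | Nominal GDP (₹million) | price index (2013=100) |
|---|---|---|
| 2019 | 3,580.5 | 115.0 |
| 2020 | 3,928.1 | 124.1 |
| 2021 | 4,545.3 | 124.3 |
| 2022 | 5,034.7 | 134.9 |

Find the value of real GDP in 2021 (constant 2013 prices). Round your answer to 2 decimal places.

₹3,656.72 million

Real GDP 2021 = 4545.3 / 1.243 = 3656.72.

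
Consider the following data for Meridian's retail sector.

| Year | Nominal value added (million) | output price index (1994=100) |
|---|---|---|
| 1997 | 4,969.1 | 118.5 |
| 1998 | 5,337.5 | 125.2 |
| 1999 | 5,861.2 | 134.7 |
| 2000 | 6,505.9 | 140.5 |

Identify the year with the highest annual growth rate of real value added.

1998: real = 5337.5/1.252 = 4263.18; growth vs 1997 (4193.33) = 1.67%.
1999: real = 5861.2/1.347 = 4351.30; growth vs 1998 (4263.18) = 2.07%.
2000: real = 6505.9/1.405 = 4630.53; growth vs 1999 (4351.30) = 6.42%.

2000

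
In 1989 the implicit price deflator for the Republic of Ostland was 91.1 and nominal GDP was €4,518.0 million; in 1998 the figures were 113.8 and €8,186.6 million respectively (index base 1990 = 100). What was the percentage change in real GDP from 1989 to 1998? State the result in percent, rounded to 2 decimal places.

45.06%

Deflate each year: 1989 → 4518.0/0.911 = 4959.39; 1998 → 8186.6/1.138 = 7193.85.
So real GDP changed by 7193.85/4959.39 − 1 = 0.4506, i.e. 45.06%.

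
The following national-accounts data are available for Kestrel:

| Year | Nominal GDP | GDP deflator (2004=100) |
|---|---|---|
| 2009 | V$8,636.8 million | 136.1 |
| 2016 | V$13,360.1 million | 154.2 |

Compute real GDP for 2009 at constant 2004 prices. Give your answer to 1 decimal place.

Real GDP = Nominal / (GDP deflator/100) = 8636.8 / 1.361 = 6345.92.

V$6,345.9 million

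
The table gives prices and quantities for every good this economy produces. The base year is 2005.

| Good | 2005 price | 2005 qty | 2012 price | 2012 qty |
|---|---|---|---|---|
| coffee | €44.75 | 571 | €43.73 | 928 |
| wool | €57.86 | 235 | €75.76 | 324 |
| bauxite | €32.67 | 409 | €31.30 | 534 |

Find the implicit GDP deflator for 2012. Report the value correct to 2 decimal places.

105.30

Nominal GDP 2012 = 43.73·928 + 75.76·324 + 31.30·534 = 81841.88.
Real GDP 2012 (at 2005 prices) = 44.75·928 + 57.86·324 + 32.67·534 = 77720.42.
Deflator = Nominal/Real × 100 = 81841.88/77720.42 × 100 = 105.303.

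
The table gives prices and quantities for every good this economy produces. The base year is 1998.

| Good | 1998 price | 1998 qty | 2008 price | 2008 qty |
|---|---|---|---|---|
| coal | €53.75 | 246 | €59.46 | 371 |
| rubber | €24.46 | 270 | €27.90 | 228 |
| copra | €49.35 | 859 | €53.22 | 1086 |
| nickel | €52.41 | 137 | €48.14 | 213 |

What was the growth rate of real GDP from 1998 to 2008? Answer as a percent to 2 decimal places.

Real GDP 1998 = Nominal GDP 1998 = 53.75·246 + 24.46·270 + 49.35·859 + 52.41·137 = 69398.52.
Real GDP 2008 (at 1998 prices) = 53.75·371 + 24.46·228 + 49.35·1086 + 52.41·213 = 90275.56.
Real growth = 90275.56/69398.52 − 1 = 0.3008.

30.08%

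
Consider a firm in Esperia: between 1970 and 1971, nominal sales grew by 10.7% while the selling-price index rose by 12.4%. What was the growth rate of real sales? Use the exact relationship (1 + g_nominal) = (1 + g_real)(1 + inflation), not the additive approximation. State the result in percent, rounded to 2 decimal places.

(1 + g_nom) = (1 + g_real)(1 + π), so g_real = 1.1070 / 1.1240 − 1 = -0.01512.

-1.51%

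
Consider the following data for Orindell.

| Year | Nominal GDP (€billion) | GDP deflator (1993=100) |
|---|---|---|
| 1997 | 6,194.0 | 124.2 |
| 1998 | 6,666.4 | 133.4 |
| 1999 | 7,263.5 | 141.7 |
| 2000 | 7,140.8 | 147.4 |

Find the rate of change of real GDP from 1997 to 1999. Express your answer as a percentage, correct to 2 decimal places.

2.78%

Real GDP 1997 = 6194.0/1.242 = 4987.12.
Real GDP 1999 = 7263.5/1.417 = 5125.97.
Change = 5125.97/4987.12 − 1 = 0.0278.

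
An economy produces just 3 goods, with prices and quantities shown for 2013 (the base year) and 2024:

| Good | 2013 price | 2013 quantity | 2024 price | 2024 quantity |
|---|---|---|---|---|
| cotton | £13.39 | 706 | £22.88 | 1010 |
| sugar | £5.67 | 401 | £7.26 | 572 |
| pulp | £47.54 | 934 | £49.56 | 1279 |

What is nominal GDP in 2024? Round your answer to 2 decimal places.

£90648.76

Nominal GDP 2024 = Σ (p_2024 × q_2024) = 22.88·1010 + 7.26·572 + 49.56·1279 = 90648.76.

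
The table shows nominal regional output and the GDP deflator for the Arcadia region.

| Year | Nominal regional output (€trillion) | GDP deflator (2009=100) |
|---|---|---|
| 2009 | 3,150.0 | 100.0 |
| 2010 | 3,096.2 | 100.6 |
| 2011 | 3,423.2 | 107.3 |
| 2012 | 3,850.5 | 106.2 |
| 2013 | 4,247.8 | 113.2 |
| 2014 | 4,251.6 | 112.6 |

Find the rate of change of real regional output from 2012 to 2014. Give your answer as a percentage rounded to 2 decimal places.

4.14%

Real regional output 2012 = 3850.5/1.062 = 3625.71.
Real regional output 2014 = 4251.6/1.126 = 3775.84.
Change = 3775.84/3625.71 − 1 = 0.0414.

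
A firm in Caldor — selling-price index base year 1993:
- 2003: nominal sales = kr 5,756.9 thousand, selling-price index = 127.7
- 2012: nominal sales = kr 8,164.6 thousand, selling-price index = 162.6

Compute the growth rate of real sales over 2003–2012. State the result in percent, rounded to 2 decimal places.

Deflate each year: 2003 → 5756.9/1.277 = 4508.14; 2012 → 8164.6/1.626 = 5021.28.
So real sales changed by 5021.28/4508.14 − 1 = 0.1138, i.e. 11.38%.

11.38%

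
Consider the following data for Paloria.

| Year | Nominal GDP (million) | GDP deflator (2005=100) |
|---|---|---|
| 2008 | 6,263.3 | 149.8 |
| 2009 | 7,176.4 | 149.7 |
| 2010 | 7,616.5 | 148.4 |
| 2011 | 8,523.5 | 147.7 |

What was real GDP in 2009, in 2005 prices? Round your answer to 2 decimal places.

Real GDP 2009 = 7176.4 / 1.497 = 4793.85.

4,793.85 million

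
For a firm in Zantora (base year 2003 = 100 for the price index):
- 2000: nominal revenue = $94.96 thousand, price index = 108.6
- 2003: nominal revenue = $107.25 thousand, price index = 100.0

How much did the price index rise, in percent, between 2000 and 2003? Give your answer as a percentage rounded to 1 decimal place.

Price-level change = 100.0 / 108.6 − 1 = -0.0792.

-7.9%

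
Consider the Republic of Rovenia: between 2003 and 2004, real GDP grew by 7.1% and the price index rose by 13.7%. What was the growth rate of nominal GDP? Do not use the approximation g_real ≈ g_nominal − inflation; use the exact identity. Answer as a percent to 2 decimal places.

21.77%

(1 + g_nom) = (1 + g_real)(1 + π) = 1.0710 × 1.1370 = 1.21773.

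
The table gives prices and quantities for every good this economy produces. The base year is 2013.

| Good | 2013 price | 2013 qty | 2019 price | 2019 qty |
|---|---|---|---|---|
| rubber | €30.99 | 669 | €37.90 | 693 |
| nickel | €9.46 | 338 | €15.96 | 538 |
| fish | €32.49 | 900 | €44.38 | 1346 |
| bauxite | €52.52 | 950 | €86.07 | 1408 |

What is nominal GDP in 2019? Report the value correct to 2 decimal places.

Nominal GDP 2019 = Σ (p_2019 × q_2019) = 37.90·693 + 15.96·538 + 44.38·1346 + 86.07·1408 = 215773.22.

€215773.22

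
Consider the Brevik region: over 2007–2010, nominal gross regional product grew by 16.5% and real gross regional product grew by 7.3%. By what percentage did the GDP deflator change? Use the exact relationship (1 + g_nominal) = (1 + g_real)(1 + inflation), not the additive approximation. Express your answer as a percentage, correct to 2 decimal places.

(1 + g_nom) = (1 + g_real)(1 + π), so π = 1.1650 / 1.0730 − 1 = 0.08574.

8.57%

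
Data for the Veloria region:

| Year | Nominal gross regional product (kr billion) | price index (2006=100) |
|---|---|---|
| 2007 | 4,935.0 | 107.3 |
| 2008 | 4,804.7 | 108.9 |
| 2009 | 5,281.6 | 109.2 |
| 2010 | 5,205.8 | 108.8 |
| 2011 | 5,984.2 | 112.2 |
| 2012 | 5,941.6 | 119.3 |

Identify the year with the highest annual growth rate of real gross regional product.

2011

2008: real = 4804.7/1.089 = 4412.03; growth vs 2007 (4599.25) = -4.07%.
2009: real = 5281.6/1.092 = 4836.63; growth vs 2008 (4412.03) = 9.62%.
2010: real = 5205.8/1.088 = 4784.74; growth vs 2009 (4836.63) = -1.07%.
2011: real = 5984.2/1.122 = 5333.51; growth vs 2010 (4784.74) = 11.47%.
2012: real = 5941.6/1.193 = 4980.39; growth vs 2011 (5333.51) = -6.62%.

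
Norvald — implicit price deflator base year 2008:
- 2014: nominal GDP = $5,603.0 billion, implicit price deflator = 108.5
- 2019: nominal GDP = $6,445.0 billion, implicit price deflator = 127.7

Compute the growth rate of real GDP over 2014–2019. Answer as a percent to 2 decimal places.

-2.27%

Real GDP 2014 = 5603.0 / 1.085 = 5164.06.
Real GDP 2019 = 6445.0 / 1.277 = 5046.99.
Real growth = 5046.99 / 5164.06 − 1 = -0.0227.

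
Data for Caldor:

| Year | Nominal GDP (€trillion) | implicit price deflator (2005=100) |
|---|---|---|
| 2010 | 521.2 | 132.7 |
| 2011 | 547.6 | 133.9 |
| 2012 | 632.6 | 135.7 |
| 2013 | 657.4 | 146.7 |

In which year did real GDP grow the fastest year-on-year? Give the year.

2011: real = 547.6/1.339 = 408.96; growth vs 2010 (392.77) = 4.12%.
2012: real = 632.6/1.357 = 466.18; growth vs 2011 (408.96) = 13.99%.
2013: real = 657.4/1.467 = 448.13; growth vs 2012 (466.18) = -3.87%.

2012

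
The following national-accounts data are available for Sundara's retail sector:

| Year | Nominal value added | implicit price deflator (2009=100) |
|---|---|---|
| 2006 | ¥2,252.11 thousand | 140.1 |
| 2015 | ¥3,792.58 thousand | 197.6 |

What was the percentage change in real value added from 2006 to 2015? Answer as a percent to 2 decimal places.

Deflate each year: 2006 → 2252.11/1.401 = 1607.50; 2015 → 3792.58/1.976 = 1919.32.
So real value added changed by 1919.32/1607.50 − 1 = 0.1940, i.e. 19.40%.

19.40%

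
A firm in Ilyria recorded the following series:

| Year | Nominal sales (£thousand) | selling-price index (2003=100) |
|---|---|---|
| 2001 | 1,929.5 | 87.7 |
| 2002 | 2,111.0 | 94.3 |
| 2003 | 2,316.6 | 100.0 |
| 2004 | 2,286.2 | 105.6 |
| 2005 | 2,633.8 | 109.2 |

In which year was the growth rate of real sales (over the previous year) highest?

2002: real = 2111.0/0.943 = 2238.60; growth vs 2001 (2200.11) = 1.75%.
2003: real = 2316.6/1.000 = 2316.60; growth vs 2002 (2238.60) = 3.48%.
2004: real = 2286.2/1.056 = 2164.96; growth vs 2003 (2316.60) = -6.55%.
2005: real = 2633.8/1.092 = 2411.90; growth vs 2004 (2164.96) = 11.41%.

2005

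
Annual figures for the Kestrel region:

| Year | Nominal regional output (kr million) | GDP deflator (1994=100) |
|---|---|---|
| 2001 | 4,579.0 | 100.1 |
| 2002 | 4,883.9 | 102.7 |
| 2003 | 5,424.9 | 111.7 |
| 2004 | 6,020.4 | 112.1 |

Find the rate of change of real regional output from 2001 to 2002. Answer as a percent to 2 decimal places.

Real regional output 2001 = 4579.0/1.001 = 4574.43.
Real regional output 2002 = 4883.9/1.027 = 4755.50.
Change = 4755.50/4574.43 − 1 = 0.0396.

3.96%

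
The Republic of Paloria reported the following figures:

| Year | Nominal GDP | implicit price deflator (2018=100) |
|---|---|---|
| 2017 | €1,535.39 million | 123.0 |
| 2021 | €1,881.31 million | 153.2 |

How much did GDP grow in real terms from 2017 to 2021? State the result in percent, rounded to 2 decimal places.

-1.62%

Real GDP 2017 = 1535.39 / 1.230 = 1248.28.
Real GDP 2021 = 1881.31 / 1.532 = 1228.01.
Real growth = 1228.01 / 1248.28 − 1 = -0.0162.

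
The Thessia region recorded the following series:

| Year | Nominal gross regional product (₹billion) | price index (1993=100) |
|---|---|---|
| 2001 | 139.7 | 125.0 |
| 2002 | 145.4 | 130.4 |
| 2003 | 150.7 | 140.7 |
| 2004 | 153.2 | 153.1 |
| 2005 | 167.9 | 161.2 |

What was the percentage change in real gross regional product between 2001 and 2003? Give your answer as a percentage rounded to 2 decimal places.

Real gross regional product 2001 = 139.7/1.250 = 111.76.
Real gross regional product 2003 = 150.7/1.407 = 107.11.
Change = 107.11/111.76 − 1 = -0.0416.

-4.16%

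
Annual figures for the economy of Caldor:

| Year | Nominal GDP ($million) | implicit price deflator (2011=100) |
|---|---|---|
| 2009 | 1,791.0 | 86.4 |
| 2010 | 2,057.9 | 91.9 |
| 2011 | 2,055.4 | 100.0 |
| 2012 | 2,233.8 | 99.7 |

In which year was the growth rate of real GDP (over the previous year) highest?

2012

2010: real = 2057.9/0.919 = 2239.28; growth vs 2009 (2072.92) = 8.03%.
2011: real = 2055.4/1.000 = 2055.40; growth vs 2010 (2239.28) = -8.21%.
2012: real = 2233.8/0.997 = 2240.52; growth vs 2011 (2055.40) = 9.01%.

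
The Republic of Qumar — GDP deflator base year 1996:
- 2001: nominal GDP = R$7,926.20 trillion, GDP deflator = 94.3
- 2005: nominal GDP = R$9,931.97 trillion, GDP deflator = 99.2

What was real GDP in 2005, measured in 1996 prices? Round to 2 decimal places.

Real GDP = Nominal / (GDP deflator/100) = 9931.97 / 0.992 = 10012.07.

R$10,012.07 trillion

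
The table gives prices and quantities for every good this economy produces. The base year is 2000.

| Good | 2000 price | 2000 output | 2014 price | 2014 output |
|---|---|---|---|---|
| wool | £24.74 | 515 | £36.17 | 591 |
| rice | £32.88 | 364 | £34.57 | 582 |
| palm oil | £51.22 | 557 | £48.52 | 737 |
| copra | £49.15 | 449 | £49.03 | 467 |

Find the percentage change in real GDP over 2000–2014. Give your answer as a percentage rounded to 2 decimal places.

Real GDP 2000 = Nominal GDP 2000 = 24.74·515 + 32.88·364 + 51.22·557 + 49.15·449 = 75307.31.
Real GDP 2014 (at 2000 prices) = 24.74·591 + 32.88·582 + 51.22·737 + 49.15·467 = 94459.69.
Real growth = 94459.69/75307.31 − 1 = 0.2543.

25.43%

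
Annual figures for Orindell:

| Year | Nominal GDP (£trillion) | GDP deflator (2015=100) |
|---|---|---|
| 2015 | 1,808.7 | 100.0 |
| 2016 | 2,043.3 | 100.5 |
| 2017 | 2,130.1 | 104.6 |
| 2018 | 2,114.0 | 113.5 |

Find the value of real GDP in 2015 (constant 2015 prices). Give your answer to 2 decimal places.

£1,808.70 trillion

Real GDP 2015 = 1808.7 / 1.000 = 1808.70.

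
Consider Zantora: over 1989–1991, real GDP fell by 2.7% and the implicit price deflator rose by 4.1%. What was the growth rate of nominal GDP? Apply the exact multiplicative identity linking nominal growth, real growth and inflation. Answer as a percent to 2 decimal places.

1.29%

(1 + g_nom) = (1 + g_real)(1 + π) = 0.9730 × 1.0410 = 1.01289.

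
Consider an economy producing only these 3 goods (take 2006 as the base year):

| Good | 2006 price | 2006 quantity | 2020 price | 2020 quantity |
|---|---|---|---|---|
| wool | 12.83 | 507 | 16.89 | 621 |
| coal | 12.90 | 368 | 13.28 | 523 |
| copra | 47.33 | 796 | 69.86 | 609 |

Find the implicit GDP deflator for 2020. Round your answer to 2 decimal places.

137.76

Nominal GDP 2020 = 16.89·621 + 13.28·523 + 69.86·609 = 59978.87.
Real GDP 2020 (at 2006 prices) = 12.83·621 + 12.90·523 + 47.33·609 = 43538.10.
Deflator = Nominal/Real × 100 = 59978.87/43538.10 × 100 = 137.762.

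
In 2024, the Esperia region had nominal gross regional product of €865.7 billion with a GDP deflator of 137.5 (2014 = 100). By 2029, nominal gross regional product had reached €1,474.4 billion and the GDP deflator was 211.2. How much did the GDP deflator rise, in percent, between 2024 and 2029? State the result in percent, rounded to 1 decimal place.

Price-level change = 211.2 / 137.5 − 1 = 0.5360.

53.6%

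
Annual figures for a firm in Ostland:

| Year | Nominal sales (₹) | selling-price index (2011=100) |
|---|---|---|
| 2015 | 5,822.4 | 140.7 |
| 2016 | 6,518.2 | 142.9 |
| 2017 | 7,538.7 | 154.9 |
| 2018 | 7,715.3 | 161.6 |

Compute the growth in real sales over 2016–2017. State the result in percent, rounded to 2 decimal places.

6.70%

Real sales 2016 = 6518.2/1.429 = 4561.37.
Real sales 2017 = 7538.7/1.549 = 4866.82.
Change = 4866.82/4561.37 − 1 = 0.0670.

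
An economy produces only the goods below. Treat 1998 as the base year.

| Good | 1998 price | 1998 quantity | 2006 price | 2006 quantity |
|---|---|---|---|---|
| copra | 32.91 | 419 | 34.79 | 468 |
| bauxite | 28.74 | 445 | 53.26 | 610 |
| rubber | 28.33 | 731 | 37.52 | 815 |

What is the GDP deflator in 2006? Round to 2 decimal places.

141.64

Nominal GDP 2006 = 34.79·468 + 53.26·610 + 37.52·815 = 79349.12.
Real GDP 2006 (at 1998 prices) = 32.91·468 + 28.74·610 + 28.33·815 = 56022.23.
Deflator = Nominal/Real × 100 = 79349.12/56022.23 × 100 = 141.639.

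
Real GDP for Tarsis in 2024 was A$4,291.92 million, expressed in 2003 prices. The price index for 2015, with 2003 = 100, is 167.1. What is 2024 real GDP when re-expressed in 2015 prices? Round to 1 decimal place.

A$7,171.8 million

Real GDP in 2015 prices = Real GDP in 2003 prices × (P_2015/P_2003) = 4291.92 × 1.671 = 7171.80.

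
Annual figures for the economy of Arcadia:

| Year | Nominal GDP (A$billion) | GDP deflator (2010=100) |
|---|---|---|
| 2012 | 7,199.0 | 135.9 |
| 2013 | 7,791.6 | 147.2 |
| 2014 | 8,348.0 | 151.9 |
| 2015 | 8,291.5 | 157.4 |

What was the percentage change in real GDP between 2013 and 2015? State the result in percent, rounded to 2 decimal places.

-0.48%

Real GDP 2013 = 7791.6/1.472 = 5293.21.
Real GDP 2015 = 8291.5/1.574 = 5267.79.
Change = 5267.79/5293.21 − 1 = -0.0048.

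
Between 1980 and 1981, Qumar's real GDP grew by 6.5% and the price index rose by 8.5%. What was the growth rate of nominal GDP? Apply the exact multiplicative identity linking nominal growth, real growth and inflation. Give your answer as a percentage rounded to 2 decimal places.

15.55%

(1 + g_nom) = (1 + g_real)(1 + π) = 1.0650 × 1.0850 = 1.15553.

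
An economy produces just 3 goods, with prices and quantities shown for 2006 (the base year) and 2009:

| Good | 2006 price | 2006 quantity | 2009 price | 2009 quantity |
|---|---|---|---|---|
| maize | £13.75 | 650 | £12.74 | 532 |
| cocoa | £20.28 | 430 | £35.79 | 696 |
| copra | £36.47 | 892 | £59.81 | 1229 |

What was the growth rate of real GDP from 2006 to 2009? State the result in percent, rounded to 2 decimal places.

32.00%

Real GDP 2006 = Nominal GDP 2006 = 13.75·650 + 20.28·430 + 36.47·892 = 50189.14.
Real GDP 2009 (at 2006 prices) = 13.75·532 + 20.28·696 + 36.47·1229 = 66251.51.
Real growth = 66251.51/50189.14 − 1 = 0.3200.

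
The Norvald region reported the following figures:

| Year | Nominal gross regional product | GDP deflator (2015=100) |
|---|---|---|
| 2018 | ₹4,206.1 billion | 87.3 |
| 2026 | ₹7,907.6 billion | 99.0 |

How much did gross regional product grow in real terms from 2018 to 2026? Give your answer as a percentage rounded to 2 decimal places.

Real gross regional product 2018 = 4206.1 / 0.873 = 4817.98.
Real gross regional product 2026 = 7907.6 / 0.990 = 7987.47.
Real growth = 7987.47 / 4817.98 − 1 = 0.6578.

65.78%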